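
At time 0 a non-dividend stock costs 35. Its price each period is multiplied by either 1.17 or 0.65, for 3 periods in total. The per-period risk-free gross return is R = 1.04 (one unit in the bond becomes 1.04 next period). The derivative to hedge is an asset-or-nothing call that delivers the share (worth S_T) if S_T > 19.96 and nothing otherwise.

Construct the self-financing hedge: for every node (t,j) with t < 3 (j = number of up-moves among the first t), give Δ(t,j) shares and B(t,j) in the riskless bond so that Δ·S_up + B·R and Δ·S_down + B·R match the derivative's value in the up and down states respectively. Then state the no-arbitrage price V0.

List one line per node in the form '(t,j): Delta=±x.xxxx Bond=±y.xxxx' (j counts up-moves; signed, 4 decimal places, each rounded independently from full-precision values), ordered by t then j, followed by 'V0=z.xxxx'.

Risk-neutral probability p* = (R−d)/(u−d) = (1.04−0.65)/(1.17−0.65) = 0.7500.
At expiry t=3: V(3,0)=0.0000, V(3,1)=0.0000, V(3,2)=31.1425, V(3,3)=56.0565
  t=2,j=0: stock 14.7875 → up 17.3014 (V=0.0000), down 9.6119 (V=0.0000). Price 0.0000; hedge Δ=0.0000, bond B=0.0000.
  t=2,j=1: stock 26.6175 → up 31.1425 (V=31.1425), down 17.3014 (V=0.0000). Price 22.4585; hedge Δ=2.2500, bond B=-37.4309.
  t=2,j=2: stock 47.9115 → up 56.0565 (V=56.0565), down 31.1425 (V=31.1425). Price 47.9115; hedge Δ=1.0000, bond B=0.0000.
  t=1,j=0: stock 22.7500 → up 26.6175 (V=22.4585), down 14.7875 (V=0.0000). Price 16.1960; hedge Δ=1.8984, bond B=-26.9934.
  t=1,j=1: stock 40.9500 → up 47.9115 (V=47.9115), down 26.6175 (V=22.4585). Price 39.9502; hedge Δ=1.1953, bond B=-8.9978.
  t=0,j=0: stock 35.0000 → up 40.9500 (V=39.9502), down 22.7500 (V=16.1960). Price 32.7036; hedge Δ=1.3052, bond B=-12.9776.
The time-0 hedge costs 32.7036, which is the no-arbitrage price.

(0,0): Delta=1.3052 Bond=-12.9776
(1,0): Delta=1.8984 Bond=-26.9934
(1,1): Delta=1.1953 Bond=-8.9978
(2,0): Delta=0.0000 Bond=0.0000
(2,1): Delta=2.2500 Bond=-37.4309
(2,2): Delta=1.0000 Bond=0.0000
V0=32.7036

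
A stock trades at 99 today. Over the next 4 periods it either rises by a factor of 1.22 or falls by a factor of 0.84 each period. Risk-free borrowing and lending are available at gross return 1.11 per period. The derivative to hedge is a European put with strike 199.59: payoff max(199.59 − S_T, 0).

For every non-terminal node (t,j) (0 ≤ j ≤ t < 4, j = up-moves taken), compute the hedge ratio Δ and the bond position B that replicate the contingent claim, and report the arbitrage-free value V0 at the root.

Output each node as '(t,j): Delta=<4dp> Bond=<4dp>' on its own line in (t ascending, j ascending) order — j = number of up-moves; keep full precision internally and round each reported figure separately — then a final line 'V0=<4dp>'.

No-arbitrage ⇒ martingale measure with p* = (R−d)/(u−d) = 0.7105.
At expiry t=4: V(4,0)=150.3007, V(4,1)=128.0032, V(4,2)=95.6187, V(4,3)=48.5841, V(4,4)=0.0000
(3,0): S=58.6777. Δ = (V_up−V_dn)/(S_up−S_dn) = (128.0032−150.3007)/(71.5868−49.2893) = -1.0000. V = [p*·128.0032 + (1−p*)·150.3007]/1.11 = 121.1331. B = V − Δ·S = 179.8108.
(3,1): S=85.2224. Δ = (V_up−V_dn)/(S_up−S_dn) = (95.6187−128.0032)/(103.9713−71.5868) = -1.0000. V = [p*·95.6187 + (1−p*)·128.0032]/1.11 = 94.5884. B = V − Δ·S = 179.8108.
(3,2): S=123.7753. Δ = (V_up−V_dn)/(S_up−S_dn) = (48.5841−95.6187)/(151.0059−103.9713) = -1.0000. V = [p*·48.5841 + (1−p*)·95.6187]/1.11 = 56.0355. B = V − Δ·S = 179.8108.
(3,3): S=179.7690. Δ = (V_up−V_dn)/(S_up−S_dn) = (0.0000−48.5841)/(219.3181−151.0059) = -0.7112. V = [p*·0.0000 + (1−p*)·48.5841]/1.11 = 12.6701. B = V − Δ·S = 140.5229.
(2,0): S=69.8544. Δ = (V_up−V_dn)/(S_up−S_dn) = (94.5884−121.1331)/(85.2224−58.6777) = -1.0000. V = [p*·94.5884 + (1−p*)·121.1331]/1.11 = 92.1373. B = V − Δ·S = 161.9917.
(2,1): S=101.4552. Δ = (V_up−V_dn)/(S_up−S_dn) = (56.0355−94.5884)/(123.7753−85.2224) = -1.0000. V = [p*·56.0355 + (1−p*)·94.5884]/1.11 = 60.5365. B = V − Δ·S = 161.9917.
(2,2): S=147.3516. Δ = (V_up−V_dn)/(S_up−S_dn) = (12.6701−56.0355)/(179.7690−123.7753) = -0.7745. V = [p*·12.6701 + (1−p*)·56.0355]/1.11 = 22.7236. B = V − Δ·S = 136.8430.
(1,0): S=83.1600. Δ = (V_up−V_dn)/(S_up−S_dn) = (60.5365−92.1373)/(101.4552−69.8544) = -1.0000. V = [p*·60.5365 + (1−p*)·92.1373]/1.11 = 62.7785. B = V − Δ·S = 145.9385.
(1,1): S=120.7800. Δ = (V_up−V_dn)/(S_up−S_dn) = (22.7236−60.5365)/(147.3516−101.4552) = -0.8239. V = [p*·22.7236 + (1−p*)·60.5365]/1.11 = 30.3329. B = V − Δ·S = 129.8405.
(0,0): S=99.0000. Δ = (V_up−V_dn)/(S_up−S_dn) = (30.3329−62.7785)/(120.7800−83.1600) = -0.8625. V = [p*·30.3329 + (1−p*)·62.7785]/1.11 = 35.7883. B = V − Δ·S = 121.1715.
The time-0 hedge costs 35.7883, which is the no-arbitrage price.

(0,0): Delta=-0.8625 Bond=121.1715
(1,0): Delta=-1.0000 Bond=145.9385
(1,1): Delta=-0.8239 Bond=129.8405
(2,0): Delta=-1.0000 Bond=161.9917
(2,1): Delta=-1.0000 Bond=161.9917
(2,2): Delta=-0.7745 Bond=136.8430
(3,0): Delta=-1.0000 Bond=179.8108
(3,1): Delta=-1.0000 Bond=179.8108
(3,2): Delta=-1.0000 Bond=179.8108
(3,3): Delta=-0.7112 Bond=140.5229
V0=35.7883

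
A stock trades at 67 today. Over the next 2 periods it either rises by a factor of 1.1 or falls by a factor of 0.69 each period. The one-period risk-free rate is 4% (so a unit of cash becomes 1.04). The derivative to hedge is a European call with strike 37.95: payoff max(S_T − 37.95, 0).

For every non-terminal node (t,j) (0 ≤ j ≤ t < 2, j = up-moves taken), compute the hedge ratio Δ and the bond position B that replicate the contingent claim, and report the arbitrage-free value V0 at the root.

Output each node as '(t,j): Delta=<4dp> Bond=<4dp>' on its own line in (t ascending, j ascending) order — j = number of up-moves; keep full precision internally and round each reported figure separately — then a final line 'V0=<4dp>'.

(0,0): Delta=0.9690 Bond=-32.8903
(1,0): Delta=0.6807 Bond=-20.8796
(1,1): Delta=1.0000 Bond=-36.4904
V0=32.0329

Under the risk-neutral measure, an up-move has probability p* = (R−d)/(u−d) = 0.8537 and values discount at R = 1.04.
Terminal payoffs: V(2,0)=0.0000, V(2,1)=12.9030, V(2,2)=43.1200
Node (1,0) S=46.2300: V=(p*·12.9030+(1−p*)·0.0000)/1.04=10.5911; Δ=(12.9030−0.0000)/(50.8530−31.8987)=0.6807; B=V−Δ·S=-20.8796
Node (1,1) S=73.7000: V=(p*·43.1200+(1−p*)·12.9030)/1.04=37.2096; Δ=(43.1200−12.9030)/(81.0700−50.8530)=1.0000; B=V−Δ·S=-36.4904
Node (0,0) S=67.0000: V=(p*·37.2096+(1−p*)·10.5911)/1.04=32.0329; Δ=(37.2096−10.5911)/(73.7000−46.2300)=0.9690; B=V−Δ·S=-32.8903
Check: Δ(0,0)·S0 + B(0,0) = 32.0329 = V0.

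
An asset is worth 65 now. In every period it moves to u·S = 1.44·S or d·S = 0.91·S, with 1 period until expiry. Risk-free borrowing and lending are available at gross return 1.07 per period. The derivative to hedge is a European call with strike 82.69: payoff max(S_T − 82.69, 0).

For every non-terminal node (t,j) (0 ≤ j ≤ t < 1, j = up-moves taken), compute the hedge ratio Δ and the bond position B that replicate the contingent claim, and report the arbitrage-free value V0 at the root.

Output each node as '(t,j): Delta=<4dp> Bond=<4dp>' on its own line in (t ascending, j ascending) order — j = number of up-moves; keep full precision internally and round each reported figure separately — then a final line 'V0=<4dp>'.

The replicating-portfolio and risk-neutral prices coincide; use p* = (1.07−0.91)/(1.44−0.91) = 0.3019 for the latter.
Terminal payoffs: V(1,0)=0.0000, V(1,1)=10.9100
  t=0,j=0: stock 65.0000 → up 93.6000 (V=10.9100), down 59.1500 (V=0.0000). Price 3.0781; hedge Δ=0.3167, bond B=-17.5068.
Root portfolio cost Δ·65+B reproduces V0=3.0781.

(0,0): Delta=0.3167 Bond=-17.5068
V0=3.0781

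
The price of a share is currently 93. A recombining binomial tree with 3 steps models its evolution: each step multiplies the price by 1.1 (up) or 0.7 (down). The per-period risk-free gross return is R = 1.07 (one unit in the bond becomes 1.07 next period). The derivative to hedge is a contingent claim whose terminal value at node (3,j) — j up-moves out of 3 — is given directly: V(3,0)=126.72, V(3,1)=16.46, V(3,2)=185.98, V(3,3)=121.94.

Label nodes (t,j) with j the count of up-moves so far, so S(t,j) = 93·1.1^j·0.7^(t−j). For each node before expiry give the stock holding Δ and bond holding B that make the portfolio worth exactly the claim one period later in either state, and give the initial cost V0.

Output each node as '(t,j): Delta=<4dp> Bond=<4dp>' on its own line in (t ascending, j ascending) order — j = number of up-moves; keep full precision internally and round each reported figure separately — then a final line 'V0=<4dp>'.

(0,0): Delta=-0.7488 Bond=177.9035
(1,0): Delta=5.3310 Bond=-205.4410
(1,1): Delta=-1.0625 Bond=222.4485
(2,0): Delta=-6.0489 Bond=298.7617
(2,1): Delta=5.9182 Bond=-261.8692
(2,2): Delta=-1.4227 Bond=278.5514
V0=108.2609

Under the risk-neutral measure, an up-move has probability p* = (R−d)/(u−d) = 0.9250 and values discount at R = 1.07.
Payoff layer (t=3): V(3,0)=126.7200, V(3,1)=16.4600, V(3,2)=185.9800, V(3,3)=121.9400
  t=2,j=0: stock 45.5700 → up 50.1270 (V=16.4600), down 31.8990 (V=126.7200). Price 23.1117; hedge Δ=-6.0489, bond B=298.7617.
  t=2,j=1: stock 71.6100 → up 78.7710 (V=185.9800), down 50.1270 (V=16.4600). Price 161.9308; hedge Δ=5.9182, bond B=-261.8692.
  t=2,j=2: stock 112.5300 → up 123.7830 (V=121.9400), down 78.7710 (V=185.9800). Price 118.4514; hedge Δ=-1.4227, bond B=278.5514.
  t=1,j=0: stock 65.1000 → up 71.6100 (V=161.9308), down 45.5700 (V=23.1117). Price 141.6069; hedge Δ=5.3310, bond B=-205.4410.
  t=1,j=1: stock 102.3000 → up 112.5300 (V=118.4514), down 71.6100 (V=161.9308). Price 113.7499; hedge Δ=-1.0625, bond B=222.4485.
  t=0,j=0: stock 93.0000 → up 102.3000 (V=113.7499), down 65.1000 (V=141.6069). Price 108.2609; hedge Δ=-0.7488, bond B=177.9035.
Check: Δ(0,0)·S0 + B(0,0) = 108.2609 = V0.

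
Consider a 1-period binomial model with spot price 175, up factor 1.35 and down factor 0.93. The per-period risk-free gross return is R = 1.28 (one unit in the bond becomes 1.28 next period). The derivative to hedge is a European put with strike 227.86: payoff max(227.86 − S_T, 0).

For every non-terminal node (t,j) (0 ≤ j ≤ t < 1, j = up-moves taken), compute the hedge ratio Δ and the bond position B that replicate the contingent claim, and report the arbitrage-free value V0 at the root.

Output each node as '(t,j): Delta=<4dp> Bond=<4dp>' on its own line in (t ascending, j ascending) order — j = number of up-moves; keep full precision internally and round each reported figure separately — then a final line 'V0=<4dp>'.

(0,0): Delta=-0.8859 Bond=163.5017
V0=8.4779

No-arbitrage ⇒ martingale measure with p* = (R−d)/(u−d) = 0.8333.
Terminal values V(1,·): V(1,0)=65.1100, V(1,1)=0.0000
  t=0,j=0: stock 175.0000 → up 236.2500 (V=0.0000), down 162.7500 (V=65.1100). Price 8.4779; hedge Δ=-0.8859, bond B=163.5017.
Root portfolio cost Δ·175+B reproduces V0=8.4779.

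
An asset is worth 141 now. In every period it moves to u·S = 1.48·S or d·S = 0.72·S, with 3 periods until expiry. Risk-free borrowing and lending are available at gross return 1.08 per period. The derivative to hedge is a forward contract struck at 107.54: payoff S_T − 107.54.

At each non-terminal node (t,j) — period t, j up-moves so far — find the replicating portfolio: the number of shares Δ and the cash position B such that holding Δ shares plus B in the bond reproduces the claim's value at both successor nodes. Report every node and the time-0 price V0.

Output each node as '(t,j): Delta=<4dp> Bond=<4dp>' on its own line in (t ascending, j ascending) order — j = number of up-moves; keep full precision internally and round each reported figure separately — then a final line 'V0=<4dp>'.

Under the risk-neutral measure, an up-move has probability p* = (R−d)/(u−d) = 0.4737 and values discount at R = 1.08.
At expiry t=3: V(3,0)=-54.9120, V(3,1)=0.6397, V(3,2)=114.8294, V(3,3)=349.5527
  t=2,j=0: stock 73.0944 → up 108.1797 (V=0.6397), down 52.6280 (V=-54.9120). Price -26.4797; hedge Δ=1.0000, bond B=-99.5741.
  t=2,j=1: stock 150.2496 → up 222.3694 (V=114.8294), down 108.1797 (V=0.6397). Price 50.6755; hedge Δ=1.0000, bond B=-99.5741.
  t=2,j=2: stock 308.8464 → up 457.0927 (V=349.5527), down 222.3694 (V=114.8294). Price 209.2723; hedge Δ=1.0000, bond B=-99.5741.
  t=1,j=0: stock 101.5200 → up 150.2496 (V=50.6755), down 73.0944 (V=-26.4797). Price 9.3218; hedge Δ=1.0000, bond B=-92.1982.
  t=1,j=1: stock 208.6800 → up 308.8464 (V=209.2723), down 150.2496 (V=50.6755). Price 116.4818; hedge Δ=1.0000, bond B=-92.1982.
  t=0,j=0: stock 141.0000 → up 208.6800 (V=116.4818), down 101.5200 (V=9.3218). Price 55.6313; hedge Δ=1.0000, bond B=-85.3687.
Check: Δ(0,0)·S0 + B(0,0) = 55.6313 = V0.

(0,0): Delta=1.0000 Bond=-85.3687
(1,0): Delta=1.0000 Bond=-92.1982
(1,1): Delta=1.0000 Bond=-92.1982
(2,0): Delta=1.0000 Bond=-99.5741
(2,1): Delta=1.0000 Bond=-99.5741
(2,2): Delta=1.0000 Bond=-99.5741
V0=55.6313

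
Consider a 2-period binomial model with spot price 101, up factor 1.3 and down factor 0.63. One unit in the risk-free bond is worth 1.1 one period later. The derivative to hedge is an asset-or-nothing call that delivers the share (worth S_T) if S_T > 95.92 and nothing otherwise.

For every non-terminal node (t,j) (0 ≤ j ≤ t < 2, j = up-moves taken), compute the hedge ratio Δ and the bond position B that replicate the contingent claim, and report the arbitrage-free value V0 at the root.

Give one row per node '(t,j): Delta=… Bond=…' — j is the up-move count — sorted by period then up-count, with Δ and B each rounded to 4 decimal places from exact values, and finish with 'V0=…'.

(0,0): Delta=1.6086 Bond=-93.0490
(1,0): Delta=0.0000 Bond=0.0000
(1,1): Delta=1.9403 Bond=-145.9087
V0=69.4175

Risk-neutral probability p* = (R−d)/(u−d) = (1.1−0.63)/(1.3−0.63) = 0.7015.
Terminal values V(2,·): V(2,0)=0.0000, V(2,1)=0.0000, V(2,2)=170.6900
  t=1,j=0: stock 63.6300 → up 82.7190 (V=0.0000), down 40.0869 (V=0.0000). Price 0.0000; hedge Δ=0.0000, bond B=0.0000.
  t=1,j=1: stock 131.3000 → up 170.6900 (V=170.6900), down 82.7190 (V=0.0000). Price 108.8525; hedge Δ=1.9403, bond B=-145.9087.
  t=0,j=0: stock 101.0000 → up 131.3000 (V=108.8525), down 63.6300 (V=0.0000). Price 69.4175; hedge Δ=1.6086, bond B=-93.0490.
Root portfolio cost Δ·101+B reproduces V0=69.4175.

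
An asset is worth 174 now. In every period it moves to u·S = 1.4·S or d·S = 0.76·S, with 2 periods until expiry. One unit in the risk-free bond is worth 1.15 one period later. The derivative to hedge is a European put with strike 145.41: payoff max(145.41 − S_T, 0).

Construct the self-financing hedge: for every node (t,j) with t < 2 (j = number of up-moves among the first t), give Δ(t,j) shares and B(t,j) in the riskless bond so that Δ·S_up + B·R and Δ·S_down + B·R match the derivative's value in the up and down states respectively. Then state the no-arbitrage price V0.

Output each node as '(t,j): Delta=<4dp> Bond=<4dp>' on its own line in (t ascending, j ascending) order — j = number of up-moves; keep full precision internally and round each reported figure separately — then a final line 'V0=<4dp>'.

(0,0): Delta=-0.1370 Bond=29.0156
(1,0): Delta=-0.5306 Bond=85.4221
(1,1): Delta=0.0000 Bond=0.0000
V0=5.1814

No-arbitrage ⇒ martingale measure with p* = (R−d)/(u−d) = 0.6094.
Terminal values V(2,·): V(2,0)=44.9076, V(2,1)=0.0000, V(2,2)=0.0000
(1,0): S=132.2400. Δ = (V_up−V_dn)/(S_up−S_dn) = (0.0000−44.9076)/(185.1360−100.5024) = -0.5306. V = [p*·0.0000 + (1−p*)·44.9076]/1.15 = 15.2539. B = V − Δ·S = 85.4221.
(1,1): S=243.6000. Δ = (V_up−V_dn)/(S_up−S_dn) = (0.0000−0.0000)/(341.0400−185.1360) = 0.0000. V = [p*·0.0000 + (1−p*)·0.0000]/1.15 = 0.0000. B = V − Δ·S = 0.0000.
(0,0): S=174.0000. Δ = (V_up−V_dn)/(S_up−S_dn) = (0.0000−15.2539)/(243.6000−132.2400) = -0.1370. V = [p*·0.0000 + (1−p*)·15.2539]/1.15 = 5.1814. B = V − Δ·S = 29.0156.
Check: Δ(0,0)·S0 + B(0,0) = 5.1814 = V0.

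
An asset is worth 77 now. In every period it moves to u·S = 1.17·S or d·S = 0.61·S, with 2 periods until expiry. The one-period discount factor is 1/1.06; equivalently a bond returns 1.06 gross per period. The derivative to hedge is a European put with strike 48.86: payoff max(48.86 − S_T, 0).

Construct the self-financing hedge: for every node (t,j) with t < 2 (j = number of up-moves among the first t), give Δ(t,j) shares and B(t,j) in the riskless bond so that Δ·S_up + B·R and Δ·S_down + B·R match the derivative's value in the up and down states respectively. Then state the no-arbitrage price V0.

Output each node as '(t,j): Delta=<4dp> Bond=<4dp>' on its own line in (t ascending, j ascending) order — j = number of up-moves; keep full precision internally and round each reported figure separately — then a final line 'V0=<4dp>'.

The replicating-portfolio and risk-neutral prices coincide; use p* = (1.06−0.61)/(1.17−0.61) = 0.8036 for the latter.
Terminal values V(2,·): V(2,0)=20.2083, V(2,1)=0.0000, V(2,2)=0.0000
  t=1,j=0: stock 46.9700 → up 54.9549 (V=0.0000), down 28.6517 (V=20.2083). Price 3.7448; hedge Δ=-0.7683, bond B=39.8310.
  t=1,j=1: stock 90.0900 → up 105.4053 (V=0.0000), down 54.9549 (V=0.0000). Price 0.0000; hedge Δ=0.0000, bond B=0.0000.
  t=0,j=0: stock 77.0000 → up 90.0900 (V=0.0000), down 46.9700 (V=3.7448). Price 0.6939; hedge Δ=-0.0868, bond B=7.3811.
The time-0 hedge costs 0.6939, which is the no-arbitrage price.

(0,0): Delta=-0.0868 Bond=7.3811
(1,0): Delta=-0.7683 Bond=39.8310
(1,1): Delta=0.0000 Bond=0.0000
V0=0.6939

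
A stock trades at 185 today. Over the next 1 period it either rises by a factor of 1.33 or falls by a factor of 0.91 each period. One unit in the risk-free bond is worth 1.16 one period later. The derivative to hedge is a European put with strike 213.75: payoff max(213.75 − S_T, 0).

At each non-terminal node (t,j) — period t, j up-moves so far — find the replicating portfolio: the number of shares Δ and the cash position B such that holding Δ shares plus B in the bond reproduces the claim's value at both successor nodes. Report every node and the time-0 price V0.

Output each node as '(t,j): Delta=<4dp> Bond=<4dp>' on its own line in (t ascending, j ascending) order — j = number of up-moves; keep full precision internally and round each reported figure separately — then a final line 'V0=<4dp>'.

(0,0): Delta=-0.5843 Bond=123.9368
V0=15.8415

Risk-neutral probability p* = (R−d)/(u−d) = (1.16−0.91)/(1.33−0.91) = 0.5952.
Terminal payoffs: V(1,0)=45.4000, V(1,1)=0.0000
  t=0,j=0: stock 185.0000 → up 246.0500 (V=0.0000), down 168.3500 (V=45.4000). Price 15.8415; hedge Δ=-0.5843, bond B=123.9368.
The time-0 hedge costs 15.8415, which is the no-arbitrage price.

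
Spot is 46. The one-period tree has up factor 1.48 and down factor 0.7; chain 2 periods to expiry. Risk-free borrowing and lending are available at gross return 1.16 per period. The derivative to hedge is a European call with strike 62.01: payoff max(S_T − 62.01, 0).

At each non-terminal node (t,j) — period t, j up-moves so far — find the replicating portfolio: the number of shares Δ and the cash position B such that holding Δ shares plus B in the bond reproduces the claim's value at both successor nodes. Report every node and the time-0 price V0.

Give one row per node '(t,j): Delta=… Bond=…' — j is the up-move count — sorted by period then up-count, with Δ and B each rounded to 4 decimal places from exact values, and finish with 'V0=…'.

No-arbitrage ⇒ martingale measure with p* = (R−d)/(u−d) = 0.5897.
Terminal values V(2,·): V(2,0)=0.0000, V(2,1)=0.0000, V(2,2)=38.7484
Node (1,0) S=32.2000: V=(p*·0.0000+(1−p*)·0.0000)/1.16=0.0000; Δ=(0.0000−0.0000)/(47.6560−22.5400)=0.0000; B=V−Δ·S=0.0000
Node (1,1) S=68.0800: V=(p*·38.7484+(1−p*)·0.0000)/1.16=19.6997; Δ=(38.7484−0.0000)/(100.7584−47.6560)=0.7297; B=V−Δ·S=-29.9778
Node (0,0) S=46.0000: V=(p*·19.6997+(1−p*)·0.0000)/1.16=10.0153; Δ=(19.6997−0.0000)/(68.0800−32.2000)=0.5490; B=V−Δ·S=-15.2407
Root portfolio cost Δ·46+B reproduces V0=10.0153.

(0,0): Delta=0.5490 Bond=-15.2407
(1,0): Delta=0.0000 Bond=0.0000
(1,1): Delta=0.7297 Bond=-29.9778
V0=10.0153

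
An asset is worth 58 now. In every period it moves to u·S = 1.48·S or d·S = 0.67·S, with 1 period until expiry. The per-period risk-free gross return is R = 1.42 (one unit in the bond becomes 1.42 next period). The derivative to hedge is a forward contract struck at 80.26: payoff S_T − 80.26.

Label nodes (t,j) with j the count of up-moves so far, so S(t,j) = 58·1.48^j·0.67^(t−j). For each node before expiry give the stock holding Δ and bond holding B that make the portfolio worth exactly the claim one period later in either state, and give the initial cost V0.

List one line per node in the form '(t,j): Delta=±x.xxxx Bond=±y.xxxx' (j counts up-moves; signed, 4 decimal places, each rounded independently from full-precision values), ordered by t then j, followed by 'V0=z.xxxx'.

Under the risk-neutral measure, an up-move has probability p* = (R−d)/(u−d) = 0.9259 and values discount at R = 1.42.
Terminal values V(1,·): V(1,0)=-41.4000, V(1,1)=5.5800
Node (0,0) S=58.0000: V=(p*·5.5800+(1−p*)·-41.4000)/1.42=1.4789; Δ=(5.5800−-41.4000)/(85.8400−38.8600)=1.0000; B=V−Δ·S=-56.5211
The time-0 hedge costs 1.4789, which is the no-arbitrage price.

(0,0): Delta=1.0000 Bond=-56.5211
V0=1.4789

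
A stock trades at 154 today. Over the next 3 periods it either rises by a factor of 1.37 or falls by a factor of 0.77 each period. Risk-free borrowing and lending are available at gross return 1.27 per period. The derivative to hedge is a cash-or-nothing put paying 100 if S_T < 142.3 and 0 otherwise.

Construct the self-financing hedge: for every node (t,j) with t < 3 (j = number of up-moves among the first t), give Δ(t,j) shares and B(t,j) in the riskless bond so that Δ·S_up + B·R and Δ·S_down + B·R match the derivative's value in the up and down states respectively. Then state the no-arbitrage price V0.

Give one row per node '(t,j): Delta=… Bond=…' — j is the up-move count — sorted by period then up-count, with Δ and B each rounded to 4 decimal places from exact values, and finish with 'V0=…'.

(0,0): Delta=-0.1864 Bond=32.3200
(1,0): Delta=-0.9223 Bond=128.3058
(1,1): Delta=-0.1037 Bond=23.5945
(2,0): Delta=0.0000 Bond=78.7402
(2,1): Delta=-1.0259 Bond=179.7900
(2,2): Delta=0.0000 Bond=0.0000
V0=3.6162

No-arbitrage ⇒ martingale measure with p* = (R−d)/(u−d) = 0.8333.
At expiry t=3: V(3,0)=100.0000, V(3,1)=100.0000, V(3,2)=0.0000, V(3,3)=0.0000
  t=2,j=0: stock 91.3066 → up 125.0900 (V=100.0000), down 70.3061 (V=100.0000). Price 78.7402; hedge Δ=0.0000, bond B=78.7402.
  t=2,j=1: stock 162.4546 → up 222.5628 (V=0.0000), down 125.0900 (V=100.0000). Price 13.1234; hedge Δ=-1.0259, bond B=179.7900.
  t=2,j=2: stock 289.0426 → up 395.9884 (V=0.0000), down 222.5628 (V=0.0000). Price 0.0000; hedge Δ=0.0000, bond B=0.0000.
  t=1,j=0: stock 118.5800 → up 162.4546 (V=13.1234), down 91.3066 (V=78.7402). Price 18.9445; hedge Δ=-0.9223, bond B=128.3058.
  t=1,j=1: stock 210.9800 → up 289.0426 (V=0.0000), down 162.4546 (V=13.1234). Price 1.7222; hedge Δ=-0.1037, bond B=23.5945.
  t=0,j=0: stock 154.0000 → up 210.9800 (V=1.7222), down 118.5800 (V=18.9445). Price 3.6162; hedge Δ=-0.1864, bond B=32.3200.
Check: Δ(0,0)·S0 + B(0,0) = 3.6162 = V0.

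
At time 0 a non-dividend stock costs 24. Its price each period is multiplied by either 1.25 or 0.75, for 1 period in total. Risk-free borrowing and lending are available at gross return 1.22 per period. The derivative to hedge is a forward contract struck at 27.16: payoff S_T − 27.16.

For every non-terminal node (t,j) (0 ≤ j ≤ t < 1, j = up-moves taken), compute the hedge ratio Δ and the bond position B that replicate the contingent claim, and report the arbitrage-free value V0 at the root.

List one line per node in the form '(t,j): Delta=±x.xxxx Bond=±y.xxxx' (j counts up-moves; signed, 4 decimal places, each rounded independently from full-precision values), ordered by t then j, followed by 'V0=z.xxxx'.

The replicating-portfolio and risk-neutral prices coincide; use p* = (1.22−0.75)/(1.25−0.75) = 0.9400 for the latter.
Payoff layer (t=1): V(1,0)=-9.1600, V(1,1)=2.8400
Node (0,0) S=24.0000: V=(p*·2.8400+(1−p*)·-9.1600)/1.22=1.7377; Δ=(2.8400−-9.1600)/(30.0000−18.0000)=1.0000; B=V−Δ·S=-22.2623
Check: Δ(0,0)·S0 + B(0,0) = 1.7377 = V0.

(0,0): Delta=1.0000 Bond=-22.2623
V0=1.7377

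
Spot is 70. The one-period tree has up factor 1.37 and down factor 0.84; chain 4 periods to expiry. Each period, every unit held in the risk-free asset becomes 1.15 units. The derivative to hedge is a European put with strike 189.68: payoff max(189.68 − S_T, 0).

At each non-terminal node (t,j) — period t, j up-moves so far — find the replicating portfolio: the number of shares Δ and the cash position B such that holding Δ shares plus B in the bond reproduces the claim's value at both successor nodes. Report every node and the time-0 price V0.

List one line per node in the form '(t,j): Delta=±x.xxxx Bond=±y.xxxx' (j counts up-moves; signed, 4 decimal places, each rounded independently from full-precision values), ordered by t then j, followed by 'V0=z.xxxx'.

Under the risk-neutral measure, an up-move has probability p* = (R−d)/(u−d) = 0.5849 and values discount at R = 1.15.
Terminal values V(4,·): V(4,0)=154.8290, V(4,1)=132.8397, V(4,2)=96.9762, V(4,3)=38.4844, V(4,4)=0.0000
  t=3,j=0: stock 41.4893 → up 56.8403 (V=132.8397), down 34.8510 (V=154.8290). Price 123.4499; hedge Δ=-1.0000, bond B=164.9391.
  t=3,j=1: stock 67.6670 → up 92.7038 (V=96.9762), down 56.8403 (V=132.8397). Price 97.2721; hedge Δ=-1.0000, bond B=164.9391.
  t=3,j=2: stock 110.3617 → up 151.1956 (V=38.4844), down 92.7038 (V=96.9762). Price 54.5774; hedge Δ=-1.0000, bond B=164.9391.
  t=3,j=3: stock 179.9947 → up 246.5928 (V=0.0000), down 151.1956 (V=38.4844). Price 13.8910; hedge Δ=-0.4034, bond B=86.5032.
  t=2,j=0: stock 49.3920 → up 67.6670 (V=97.2721), down 41.4893 (V=123.4499). Price 94.0333; hedge Δ=-1.0000, bond B=143.4253.
  t=2,j=1: stock 80.5560 → up 110.3617 (V=54.5774), down 67.6670 (V=97.2721). Price 62.8693; hedge Δ=-1.0000, bond B=143.4253.
  t=2,j=2: stock 131.3830 → up 179.9947 (V=13.8910), down 110.3617 (V=54.5774). Price 26.7650; hedge Δ=-0.5843, bond B=103.5317.
  t=1,j=0: stock 58.8000 → up 80.5560 (V=62.8693), down 49.3920 (V=94.0333). Price 65.9177; hedge Δ=-1.0000, bond B=124.7177.
  t=1,j=1: stock 95.9000 → up 131.3830 (V=26.7650), down 80.5560 (V=62.8693). Price 36.3058; hedge Δ=-0.7103, bond B=104.4273.
  t=0,j=0: stock 70.0000 → up 95.9000 (V=36.3058), down 58.8000 (V=65.9177). Price 42.2587; hedge Δ=-0.7982, bond B=98.1302.
The time-0 hedge costs 42.2587, which is the no-arbitrage price.

(0,0): Delta=-0.7982 Bond=98.1302
(1,0): Delta=-1.0000 Bond=124.7177
(1,1): Delta=-0.7103 Bond=104.4273
(2,0): Delta=-1.0000 Bond=143.4253
(2,1): Delta=-1.0000 Bond=143.4253
(2,2): Delta=-0.5843 Bond=103.5317
(3,0): Delta=-1.0000 Bond=164.9391
(3,1): Delta=-1.0000 Bond=164.9391
(3,2): Delta=-1.0000 Bond=164.9391
(3,3): Delta=-0.4034 Bond=86.5032
V0=42.2587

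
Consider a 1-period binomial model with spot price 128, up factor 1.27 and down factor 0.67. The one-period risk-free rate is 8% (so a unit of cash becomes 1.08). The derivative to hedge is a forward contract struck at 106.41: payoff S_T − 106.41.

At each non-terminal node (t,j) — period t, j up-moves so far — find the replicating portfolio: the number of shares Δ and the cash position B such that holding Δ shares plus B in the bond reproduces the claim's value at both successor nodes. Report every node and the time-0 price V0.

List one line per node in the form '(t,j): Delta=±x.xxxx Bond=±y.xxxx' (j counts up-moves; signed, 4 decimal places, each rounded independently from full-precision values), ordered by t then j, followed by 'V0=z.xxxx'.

Under the risk-neutral measure, an up-move has probability p* = (R−d)/(u−d) = 0.6833 and values discount at R = 1.08.
Terminal values V(1,·): V(1,0)=-20.6500, V(1,1)=56.1500
(0,0): S=128.0000. Δ = (V_up−V_dn)/(S_up−S_dn) = (56.1500−-20.6500)/(162.5600−85.7600) = 1.0000. V = [p*·56.1500 + (1−p*)·-20.6500]/1.08 = 29.4722. B = V − Δ·S = -98.5278.
Self-financing check: at every node Δ·S+B equals the discounted successor values.

(0,0): Delta=1.0000 Bond=-98.5278
V0=29.4722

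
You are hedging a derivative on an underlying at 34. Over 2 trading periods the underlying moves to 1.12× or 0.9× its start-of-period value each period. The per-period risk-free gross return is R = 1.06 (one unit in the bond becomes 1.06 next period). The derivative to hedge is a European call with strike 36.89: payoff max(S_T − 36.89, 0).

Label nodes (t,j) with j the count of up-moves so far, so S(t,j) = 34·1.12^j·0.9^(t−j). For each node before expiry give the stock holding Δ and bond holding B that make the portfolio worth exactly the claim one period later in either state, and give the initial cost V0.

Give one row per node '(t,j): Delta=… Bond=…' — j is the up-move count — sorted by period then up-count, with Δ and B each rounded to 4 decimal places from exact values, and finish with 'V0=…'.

No-arbitrage ⇒ martingale measure with p* = (R−d)/(u−d) = 0.7273.
Terminal values V(2,·): V(2,0)=0.0000, V(2,1)=0.0000, V(2,2)=5.7596
(1,0): S=30.6000. Δ = (V_up−V_dn)/(S_up−S_dn) = (0.0000−0.0000)/(34.2720−27.5400) = 0.0000. V = [p*·0.0000 + (1−p*)·0.0000]/1.06 = 0.0000. B = V − Δ·S = 0.0000.
(1,1): S=38.0800. Δ = (V_up−V_dn)/(S_up−S_dn) = (5.7596−0.0000)/(42.6496−34.2720) = 0.6875. V = [p*·5.7596 + (1−p*)·0.0000]/1.06 = 3.9517. B = V − Δ·S = -22.2283.
(0,0): S=34.0000. Δ = (V_up−V_dn)/(S_up−S_dn) = (3.9517−0.0000)/(38.0800−30.6000) = 0.5283. V = [p*·3.9517 + (1−p*)·0.0000]/1.06 = 2.7113. B = V − Δ·S = -15.2510.
Root portfolio cost Δ·34+B reproduces V0=2.7113.

(0,0): Delta=0.5283 Bond=-15.2510
(1,0): Delta=0.0000 Bond=0.0000
(1,1): Delta=0.6875 Bond=-22.2283
V0=2.7113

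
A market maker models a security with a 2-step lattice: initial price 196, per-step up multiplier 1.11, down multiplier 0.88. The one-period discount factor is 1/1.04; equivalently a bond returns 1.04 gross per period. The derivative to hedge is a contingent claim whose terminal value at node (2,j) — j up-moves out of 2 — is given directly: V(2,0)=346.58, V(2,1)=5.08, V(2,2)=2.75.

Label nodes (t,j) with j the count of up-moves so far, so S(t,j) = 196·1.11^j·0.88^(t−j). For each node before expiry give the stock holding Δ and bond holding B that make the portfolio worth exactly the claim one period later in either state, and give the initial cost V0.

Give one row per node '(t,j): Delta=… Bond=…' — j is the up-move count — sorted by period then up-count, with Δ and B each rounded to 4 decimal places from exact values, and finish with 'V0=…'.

Risk-neutral probability p* = (R−d)/(u−d) = (1.04−0.88)/(1.11−0.88) = 0.6957.
Payoff layer (t=2): V(2,0)=346.5800, V(2,1)=5.0800, V(2,2)=2.7500
Node (1,0) S=172.4800: V=(p*·5.0800+(1−p*)·346.5800)/1.04=104.8219; Δ=(5.0800−346.5800)/(191.4528−151.7824)=-8.6084; B=V−Δ·S=1589.6045
Node (1,1) S=217.5600: V=(p*·2.7500+(1−p*)·5.0800)/1.04=3.3261; Δ=(2.7500−5.0800)/(241.4916−191.4528)=-0.0466; B=V−Δ·S=13.4565
Node (0,0) S=196.0000: V=(p*·3.3261+(1−p*)·104.8219)/1.04=32.9001; Δ=(3.3261−104.8219)/(217.5600−172.4800)=-2.2515; B=V−Δ·S=474.1863
The time-0 hedge costs 32.9001, which is the no-arbitrage price.

(0,0): Delta=-2.2515 Bond=474.1863
(1,0): Delta=-8.6084 Bond=1589.6045
(1,1): Delta=-0.0466 Bond=13.4565
V0=32.9001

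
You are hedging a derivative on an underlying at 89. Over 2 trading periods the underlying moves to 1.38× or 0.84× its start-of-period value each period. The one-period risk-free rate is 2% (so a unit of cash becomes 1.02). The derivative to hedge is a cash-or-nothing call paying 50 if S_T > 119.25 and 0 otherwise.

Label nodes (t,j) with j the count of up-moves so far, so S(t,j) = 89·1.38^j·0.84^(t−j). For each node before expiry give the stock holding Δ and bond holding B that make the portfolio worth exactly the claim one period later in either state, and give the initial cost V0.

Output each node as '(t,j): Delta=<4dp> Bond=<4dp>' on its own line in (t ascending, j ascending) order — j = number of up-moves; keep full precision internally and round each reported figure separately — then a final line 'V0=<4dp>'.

No-arbitrage ⇒ martingale measure with p* = (R−d)/(u−d) = 0.3333.
At expiry t=2: V(2,0)=0.0000, V(2,1)=0.0000, V(2,2)=50.0000
(1,0): S=74.7600. Δ = (V_up−V_dn)/(S_up−S_dn) = (0.0000−0.0000)/(103.1688−62.7984) = 0.0000. V = [p*·0.0000 + (1−p*)·0.0000]/1.02 = 0.0000. B = V − Δ·S = 0.0000.
(1,1): S=122.8200. Δ = (V_up−V_dn)/(S_up−S_dn) = (50.0000−0.0000)/(169.4916−103.1688) = 0.7539. V = [p*·50.0000 + (1−p*)·0.0000]/1.02 = 16.3399. B = V − Δ·S = -76.2527.
(0,0): S=89.0000. Δ = (V_up−V_dn)/(S_up−S_dn) = (16.3399−0.0000)/(122.8200−74.7600) = 0.3400. V = [p*·16.3399 + (1−p*)·0.0000]/1.02 = 5.3398. B = V − Δ·S = -24.9192.
Each (Δ,B) replicates both successor values, so the strategy is self-financing and V0 is arbitrage-free.

(0,0): Delta=0.3400 Bond=-24.9192
(1,0): Delta=0.0000 Bond=0.0000
(1,1): Delta=0.7539 Bond=-76.2527
V0=5.3398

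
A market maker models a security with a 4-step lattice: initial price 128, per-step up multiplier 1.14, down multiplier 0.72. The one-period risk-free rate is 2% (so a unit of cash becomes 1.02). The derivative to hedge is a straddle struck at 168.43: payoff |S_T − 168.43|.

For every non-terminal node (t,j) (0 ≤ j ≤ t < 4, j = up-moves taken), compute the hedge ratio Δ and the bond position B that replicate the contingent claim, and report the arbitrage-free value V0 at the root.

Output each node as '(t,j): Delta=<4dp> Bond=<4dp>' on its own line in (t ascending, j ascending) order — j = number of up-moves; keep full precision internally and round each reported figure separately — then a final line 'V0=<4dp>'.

(0,0): Delta=-0.3899 Bond=100.4763
(1,0): Delta=-1.0000 Bond=158.7154
(1,1): Delta=-0.2357 Bond=79.9940
(2,0): Delta=-1.0000 Bond=161.8897
(2,1): Delta=-1.0000 Bond=161.8897
(2,2): Delta=-0.0427 Bond=49.4755
(3,0): Delta=-1.0000 Bond=165.1275
(3,1): Delta=-1.0000 Bond=165.1275
(3,2): Delta=-1.0000 Bond=165.1275
(3,3): Delta=0.1992 Bond=4.6001
V0=50.5729

Since d<R<u, set p* = (R−d)/(u−d) = 0.7143; price each node as the discounted p*-expectation of its children.
At expiry t=4: V(4,0)=134.0315, V(4,1)=113.9657, V(4,2)=82.1948, V(4,3)=31.8909, V(4,4)=47.7569
Node (3,0) S=47.7757: V=(p*·113.9657+(1−p*)·134.0315)/1.02=117.3517; Δ=(113.9657−134.0315)/(54.4643−34.3985)=-1.0000; B=V−Δ·S=165.1275
Node (3,1) S=75.6449: V=(p*·82.1948+(1−p*)·113.9657)/1.02=89.4825; Δ=(82.1948−113.9657)/(86.2352−54.4643)=-1.0000; B=V−Δ·S=165.1275
Node (3,2) S=119.7711: V=(p*·31.8909+(1−p*)·82.1948)/1.02=45.3563; Δ=(31.8909−82.1948)/(136.5391−86.2352)=-1.0000; B=V−Δ·S=165.1275
Node (3,3) S=189.6376: V=(p*·47.7569+(1−p*)·31.8909)/1.02=42.3762; Δ=(47.7569−31.8909)/(216.1869−136.5391)=0.1992; B=V−Δ·S=4.6001
Node (2,0) S=66.3552: V=(p*·89.4825+(1−p*)·117.3517)/1.02=95.5345; Δ=(89.4825−117.3517)/(75.6449−47.7757)=-1.0000; B=V−Δ·S=161.8897
Node (2,1) S=105.0624: V=(p*·45.3563+(1−p*)·89.4825)/1.02=56.8273; Δ=(45.3563−89.4825)/(119.7711−75.6449)=-1.0000; B=V−Δ·S=161.8897
Node (2,2) S=166.3488: V=(p*·42.3762+(1−p*)·45.3563)/1.02=42.3801; Δ=(42.3762−45.3563)/(189.6376−119.7711)=-0.0427; B=V−Δ·S=49.4755
Node (1,0) S=92.1600: V=(p*·56.8273+(1−p*)·95.5345)/1.02=66.5554; Δ=(56.8273−95.5345)/(105.0624−66.3552)=-1.0000; B=V−Δ·S=158.7154
Node (1,1) S=145.9200: V=(p*·42.3801+(1−p*)·56.8273)/1.02=45.5959; Δ=(42.3801−56.8273)/(166.3488−105.0624)=-0.2357; B=V−Δ·S=79.9940
Node (0,0) S=128.0000: V=(p*·45.5959+(1−p*)·66.5554)/1.02=50.5729; Δ=(45.5959−66.5554)/(145.9200−92.1600)=-0.3899; B=V−Δ·S=100.4763
Each (Δ,B) replicates both successor values, so the strategy is self-financing and V0 is arbitrage-free.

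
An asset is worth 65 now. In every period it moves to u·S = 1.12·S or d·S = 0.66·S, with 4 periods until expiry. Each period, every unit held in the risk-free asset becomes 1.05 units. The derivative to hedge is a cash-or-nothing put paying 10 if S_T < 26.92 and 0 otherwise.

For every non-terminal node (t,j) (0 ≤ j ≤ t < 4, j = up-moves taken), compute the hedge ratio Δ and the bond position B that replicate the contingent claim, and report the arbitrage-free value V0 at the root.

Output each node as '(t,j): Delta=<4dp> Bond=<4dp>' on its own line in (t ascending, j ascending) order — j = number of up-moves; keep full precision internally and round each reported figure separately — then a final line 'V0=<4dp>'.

The replicating-portfolio and risk-neutral prices coincide; use p* = (1.05−0.66)/(1.12−0.66) = 0.8478 for the latter.
Terminal values V(4,·): V(4,0)=10.0000, V(4,1)=10.0000, V(4,2)=0.0000, V(4,3)=0.0000, V(4,4)=0.0000
Node (3,0) S=18.6872: V=(p*·10.0000+(1−p*)·10.0000)/1.05=9.5238; Δ=(10.0000−10.0000)/(20.9297−12.3336)=0.0000; B=V−Δ·S=9.5238
Node (3,1) S=31.7117: V=(p*·0.0000+(1−p*)·10.0000)/1.05=1.4493; Δ=(0.0000−10.0000)/(35.5171−20.9297)=-0.6855; B=V−Δ·S=23.1884
Node (3,2) S=53.8138: V=(p*·0.0000+(1−p*)·0.0000)/1.05=0.0000; Δ=(0.0000−0.0000)/(60.2714−35.5171)=0.0000; B=V−Δ·S=0.0000
Node (3,3) S=91.3203: V=(p*·0.0000+(1−p*)·0.0000)/1.05=0.0000; Δ=(0.0000−0.0000)/(102.2788−60.2714)=0.0000; B=V−Δ·S=0.0000
Node (2,0) S=28.3140: V=(p*·1.4493+(1−p*)·9.5238)/1.05=2.5505; Δ=(1.4493−9.5238)/(31.7117−18.6872)=-0.6200; B=V−Δ·S=20.1038
Node (2,1) S=48.0480: V=(p*·0.0000+(1−p*)·1.4493)/1.05=0.2100; Δ=(0.0000−1.4493)/(53.8138−31.7117)=-0.0656; B=V−Δ·S=3.3606
Node (2,2) S=81.5360: V=(p*·0.0000+(1−p*)·0.0000)/1.05=0.0000; Δ=(0.0000−0.0000)/(91.3203−53.8138)=0.0000; B=V−Δ·S=0.0000
Node (1,0) S=42.9000: V=(p*·0.2100+(1−p*)·2.5505)/1.05=0.5392; Δ=(0.2100−2.5505)/(48.0480−28.3140)=-0.1186; B=V−Δ·S=5.6272
Node (1,1) S=72.8000: V=(p*·0.0000+(1−p*)·0.2100)/1.05=0.0304; Δ=(0.0000−0.2100)/(81.5360−48.0480)=-0.0063; B=V−Δ·S=0.4870
Node (0,0) S=65.0000: V=(p*·0.0304+(1−p*)·0.5392)/1.05=0.1027; Δ=(0.0304−0.5392)/(72.8000−42.9000)=-0.0170; B=V−Δ·S=1.2088
Self-financing check: at every node Δ·S+B equals the discounted successor values.

(0,0): Delta=-0.0170 Bond=1.2088
(1,0): Delta=-0.1186 Bond=5.6272
(1,1): Delta=-0.0063 Bond=0.4870
(2,0): Delta=-0.6200 Bond=20.1038
(2,1): Delta=-0.0656 Bond=3.3606
(2,2): Delta=0.0000 Bond=0.0000
(3,0): Delta=0.0000 Bond=9.5238
(3,1): Delta=-0.6855 Bond=23.1884
(3,2): Delta=0.0000 Bond=0.0000
(3,3): Delta=0.0000 Bond=0.0000
V0=0.1027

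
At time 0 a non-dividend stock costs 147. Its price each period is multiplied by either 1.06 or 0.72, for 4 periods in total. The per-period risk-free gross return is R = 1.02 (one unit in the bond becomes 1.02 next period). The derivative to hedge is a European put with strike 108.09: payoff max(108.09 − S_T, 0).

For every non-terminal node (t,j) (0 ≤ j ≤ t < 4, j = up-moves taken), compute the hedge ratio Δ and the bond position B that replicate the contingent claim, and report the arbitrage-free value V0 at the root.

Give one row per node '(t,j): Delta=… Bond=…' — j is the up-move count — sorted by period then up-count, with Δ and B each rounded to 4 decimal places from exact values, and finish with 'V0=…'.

(0,0): Delta=-0.1359 Bond=21.6017
(1,0): Delta=-0.6264 Bond=73.9420
(1,1): Delta=-0.0915 Bond=15.1126
(2,0): Delta=-1.0000 Bond=103.8927
(2,1): Delta=-0.5925 Bond=71.6246
(2,2): Delta=-0.0461 Bond=7.9203
(3,0): Delta=-1.0000 Bond=105.9706
(3,1): Delta=-1.0000 Bond=105.9706
(3,2): Delta=-0.5556 Bond=68.6686
(3,3): Delta=0.0000 Bond=0.0000
V0=1.6192

The replicating-portfolio and risk-neutral prices coincide; use p* = (1.02−0.72)/(1.06−0.72) = 0.8824 for the latter.
At expiry t=4: V(4,0)=68.5854, V(4,1)=49.9305, V(4,2)=22.4663, V(4,3)=0.0000, V(4,4)=0.0000
Node (3,0) S=54.8675: V=(p*·49.9305+(1−p*)·68.5854)/1.02=51.1031; Δ=(49.9305−68.5854)/(58.1595−39.5046)=-1.0000; B=V−Δ·S=105.9706
Node (3,1) S=80.7771: V=(p*·22.4663+(1−p*)·49.9305)/1.02=25.1935; Δ=(22.4663−49.9305)/(85.6237−58.1595)=-1.0000; B=V−Δ·S=105.9706
Node (3,2) S=118.9218: V=(p*·0.0000+(1−p*)·22.4663)/1.02=2.5913; Δ=(0.0000−22.4663)/(126.0571−85.6237)=-0.5556; B=V−Δ·S=68.6686
Node (3,3) S=175.0794: V=(p*·0.0000+(1−p*)·0.0000)/1.02=0.0000; Δ=(0.0000−0.0000)/(185.5841−126.0571)=0.0000; B=V−Δ·S=0.0000
Node (2,0) S=76.2048: V=(p*·25.1935+(1−p*)·51.1031)/1.02=27.6879; Δ=(25.1935−51.1031)/(80.7771−54.8675)=-1.0000; B=V−Δ·S=103.8927
Node (2,1) S=112.1904: V=(p*·2.5913+(1−p*)·25.1935)/1.02=5.1474; Δ=(2.5913−25.1935)/(118.9218−80.7771)=-0.5925; B=V−Δ·S=71.6246
Node (2,2) S=165.1692: V=(p*·0.0000+(1−p*)·2.5913)/1.02=0.2989; Δ=(0.0000−2.5913)/(175.0794−118.9218)=-0.0461; B=V−Δ·S=7.9203
Node (1,0) S=105.8400: V=(p*·5.1474+(1−p*)·27.6879)/1.02=7.6463; Δ=(5.1474−27.6879)/(112.1904−76.2048)=-0.6264; B=V−Δ·S=73.9420
Node (1,1) S=155.8200: V=(p*·0.2989+(1−p*)·5.1474)/1.02=0.8522; Δ=(0.2989−5.1474)/(165.1692−112.1904)=-0.0915; B=V−Δ·S=15.1126
Node (0,0) S=147.0000: V=(p*·0.8522+(1−p*)·7.6463)/1.02=1.6192; Δ=(0.8522−7.6463)/(155.8200−105.8400)=-0.1359; B=V−Δ·S=21.6017
Each (Δ,B) replicates both successor values, so the strategy is self-financing and V0 is arbitrage-free.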